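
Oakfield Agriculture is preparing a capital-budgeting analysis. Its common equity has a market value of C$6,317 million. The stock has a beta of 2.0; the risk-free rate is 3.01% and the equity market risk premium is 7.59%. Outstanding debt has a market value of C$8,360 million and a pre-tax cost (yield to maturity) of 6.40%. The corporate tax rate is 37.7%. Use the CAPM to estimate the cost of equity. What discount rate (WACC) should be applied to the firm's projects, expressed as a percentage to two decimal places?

10.10%

Cost of equity via CAPM: Re = 3.01% + 2.0 × 7.59% = 18.1900%.
Total capital V = 6317 + 8360 = 14677.
Equity: weight = 6317/14677 = 0.4304; cost = 18.19%.
Debt: weight = 8360/14677 = 0.5696; after-tax cost = 6.4% × (1 − 37.7%) = 3.9872%.
WACC = 0.4304 × 18.1900% + 0.5696 × 3.9872% = 10.1001%.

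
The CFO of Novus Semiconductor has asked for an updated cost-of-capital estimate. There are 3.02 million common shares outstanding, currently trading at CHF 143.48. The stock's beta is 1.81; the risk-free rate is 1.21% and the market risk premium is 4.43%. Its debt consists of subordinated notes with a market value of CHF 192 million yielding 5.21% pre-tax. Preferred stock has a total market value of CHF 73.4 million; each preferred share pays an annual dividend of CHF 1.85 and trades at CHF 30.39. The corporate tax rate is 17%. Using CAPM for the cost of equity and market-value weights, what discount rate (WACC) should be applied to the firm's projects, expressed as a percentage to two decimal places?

Cost of equity via CAPM: Re = 1.21% + 1.81 × 4.43% = 9.2283%.
Cost of preferred: Rp = 1.85 / 30.39 = 6.0875%.
Market value of equity E = 143.48 × 3.02m = 433.3096m.
Total capital V = 433.3096 + 73.4 + 192 = 698.7096.
Equity: weight = 433.3096/698.7096 = 0.6202; cost = 9.2283%.
Preferred: weight = 73.4/698.7096 = 0.1051; cost = 6.0875%.
Subordinated notes: weight = 192/698.7096 = 0.2748; after-tax cost = 5.21% × (1 − 17%) = 4.3243%.
WACC = 0.6202 × 9.2283% + 0.1051 × 6.0875% + 0.2748 × 4.3243% = 7.5508%.

7.55%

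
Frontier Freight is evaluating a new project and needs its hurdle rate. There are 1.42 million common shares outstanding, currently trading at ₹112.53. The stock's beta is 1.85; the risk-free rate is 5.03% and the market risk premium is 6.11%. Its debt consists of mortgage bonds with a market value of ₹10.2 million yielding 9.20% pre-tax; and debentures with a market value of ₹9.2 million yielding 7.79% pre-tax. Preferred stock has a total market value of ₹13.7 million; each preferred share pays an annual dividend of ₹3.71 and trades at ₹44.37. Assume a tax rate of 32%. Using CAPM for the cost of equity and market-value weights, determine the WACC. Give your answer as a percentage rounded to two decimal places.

14.71%

Cost of equity via CAPM: Re = 5.03% + 1.85 × 6.11% = 16.3335%.
Cost of preferred: Rp = 3.71 / 44.37 = 8.3615%.
Market value of equity E = 112.53 × 1.42m = 159.7926m.
Total capital V = 159.7926 + 13.7 + 10.2 + 9.2 = 192.8926.
Equity: weight = 159.7926/192.8926 = 0.8284; cost = 16.3335%.
Preferred: weight = 13.7/192.8926 = 0.0710; cost = 8.3615%.
Mortgage bonds: weight = 10.2/192.8926 = 0.0529; after-tax cost = 9.2% × (1 − 32%) = 6.2560%.
Debentures: weight = 9.2/192.8926 = 0.0477; after-tax cost = 7.79% × (1 − 32%) = 5.2972%.
WACC = 0.8284 × 16.3335% + 0.0710 × 8.3615% + 0.0529 × 6.2560% + 0.0477 × 5.2972% = 14.7080%.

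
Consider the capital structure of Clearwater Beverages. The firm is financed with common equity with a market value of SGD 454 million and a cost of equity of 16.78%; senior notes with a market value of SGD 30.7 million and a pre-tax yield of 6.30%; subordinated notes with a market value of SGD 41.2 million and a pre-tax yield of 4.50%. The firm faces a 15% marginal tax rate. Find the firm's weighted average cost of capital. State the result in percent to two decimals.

Total capital V = 454 + 30.7 + 41.2 = 525.9.
Equity: weight = 454/525.9 = 0.8633; cost = 16.78%.
Senior notes: weight = 30.7/525.9 = 0.0584; after-tax cost = 6.3% × (1 − 15%) = 5.3550%.
Subordinated notes: weight = 41.2/525.9 = 0.0783; after-tax cost = 4.5% × (1 − 15%) = 3.8250%.
WACC = 0.8633 × 16.7800% + 0.0584 × 5.3550% + 0.0783 × 3.8250% = 15.0981%.

15.10%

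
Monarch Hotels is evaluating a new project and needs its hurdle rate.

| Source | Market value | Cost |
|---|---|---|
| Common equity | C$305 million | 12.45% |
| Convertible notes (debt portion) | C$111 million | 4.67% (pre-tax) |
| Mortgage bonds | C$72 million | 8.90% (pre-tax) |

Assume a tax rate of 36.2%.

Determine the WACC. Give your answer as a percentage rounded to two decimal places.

Total capital V = 305 + 111 + 72 = 488.
Equity: weight = 305/488 = 0.6250; cost = 12.45%.
Convertible notes (debt portion): weight = 111/488 = 0.2275; after-tax cost = 4.67% × (1 − 36.2%) = 2.9795%.
Mortgage bonds: weight = 72/488 = 0.1475; after-tax cost = 8.9% × (1 − 36.2%) = 5.6782%.
WACC = 0.6250 × 12.4500% + 0.2275 × 2.9795% + 0.1475 × 5.6782% = 9.2967%.

9.30%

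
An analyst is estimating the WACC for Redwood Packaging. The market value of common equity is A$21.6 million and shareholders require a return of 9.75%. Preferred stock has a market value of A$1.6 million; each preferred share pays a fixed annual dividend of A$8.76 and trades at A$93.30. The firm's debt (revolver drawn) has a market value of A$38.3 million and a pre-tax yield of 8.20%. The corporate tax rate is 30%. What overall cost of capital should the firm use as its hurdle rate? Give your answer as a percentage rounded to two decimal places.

7.24%

Cost of preferred: Rp = 8.76 / 93.3 = 9.3891%.
Total capital V = 21.6 + 1.6 + 38.3 = 61.5.
Equity: weight = 21.6/61.5 = 0.3512; cost = 9.75%.
Preferred: weight = 1.6/61.5 = 0.0260; cost = 9.3891%.
Revolver drawn: weight = 38.3/61.5 = 0.6228; after-tax cost = 8.2% × (1 − 30%) = 5.7400%.
WACC = 0.3512 × 9.7500% + 0.0260 × 9.3891% + 0.6228 × 5.7400% = 7.2433%.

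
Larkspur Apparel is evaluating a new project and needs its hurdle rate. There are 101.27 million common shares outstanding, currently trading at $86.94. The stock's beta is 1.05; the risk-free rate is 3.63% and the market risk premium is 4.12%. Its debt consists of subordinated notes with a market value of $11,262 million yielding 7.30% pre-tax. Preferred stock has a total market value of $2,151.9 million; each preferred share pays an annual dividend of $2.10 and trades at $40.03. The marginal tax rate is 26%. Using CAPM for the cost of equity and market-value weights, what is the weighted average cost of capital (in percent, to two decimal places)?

6.40%

Cost of equity via CAPM: Re = 3.63% + 1.05 × 4.12% = 7.9560%.
Cost of preferred: Rp = 2.1 / 40.03 = 5.2461%.
Market value of equity E = 86.94 × 101.27m = 8804.4138m.
Total capital V = 8804.4138 + 2151.9 + 11262 = 22218.3138.
Equity: weight = 8804.4138/22218.3138 = 0.3963; cost = 7.956%.
Preferred: weight = 2151.9/22218.3138 = 0.0969; cost = 5.2461%.
Subordinated notes: weight = 11262/22218.3138 = 0.5069; after-tax cost = 7.3% × (1 − 26%) = 5.4020%.
WACC = 0.3963 × 7.9560% + 0.0969 × 5.2461% + 0.5069 × 5.4020% = 6.3990%.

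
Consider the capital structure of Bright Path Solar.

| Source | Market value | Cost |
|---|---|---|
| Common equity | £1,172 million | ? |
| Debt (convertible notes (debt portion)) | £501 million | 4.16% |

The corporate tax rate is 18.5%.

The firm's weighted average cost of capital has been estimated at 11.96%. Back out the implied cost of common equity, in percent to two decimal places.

15.62%

Total capital V = 1172 + 501 = 1673.
Equity weight = 1172/1673 = 0.7005.
Convertible notes (debt portion) weight = 501/1673 = 0.2995.
Debt contribution = 0.2995 × 4.16% × (1 − 18.5%) = 1.0153%.
Required equity contribution = 11.96% − 1.0153% = 10.9447%.
Re = 10.9447% / 0.7005 = 15.6233%.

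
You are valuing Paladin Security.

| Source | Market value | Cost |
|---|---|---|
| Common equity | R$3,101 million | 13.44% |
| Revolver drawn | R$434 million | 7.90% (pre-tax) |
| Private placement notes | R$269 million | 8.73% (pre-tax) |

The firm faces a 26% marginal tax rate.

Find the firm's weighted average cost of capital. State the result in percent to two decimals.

12.08%

Total capital V = 3101 + 434 + 269 = 3804.
Equity: weight = 3101/3804 = 0.8152; cost = 13.44%.
Revolver drawn: weight = 434/3804 = 0.1141; after-tax cost = 7.9% × (1 − 26%) = 5.8460%.
Private placement notes: weight = 269/3804 = 0.0707; after-tax cost = 8.73% × (1 − 26%) = 6.4602%.
WACC = 0.8152 × 13.4400% + 0.1141 × 5.8460% + 0.0707 × 6.4602% = 12.0800%.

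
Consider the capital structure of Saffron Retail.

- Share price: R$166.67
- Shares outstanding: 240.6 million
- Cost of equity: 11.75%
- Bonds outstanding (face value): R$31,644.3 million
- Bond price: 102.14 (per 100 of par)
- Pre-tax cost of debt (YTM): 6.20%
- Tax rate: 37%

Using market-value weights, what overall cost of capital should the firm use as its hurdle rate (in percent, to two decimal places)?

Market value of equity E = 166.67 × 240.6m = 40100.802m. Market value of debt D = 31644.3m × 102.14/100 = 32321.48802m.
Total capital V = 40100.802 + 32321.48802 = 72422.29002.
Equity: weight = 40100.802/72422.29002 = 0.5537; cost = 11.75%.
Bonds outstanding: weight = 32321.48802/72422.29002 = 0.4463; after-tax cost = 6.2% × (1 − 37%) = 3.9060%.
WACC = 0.5537 × 11.7500% + 0.4463 × 3.9060% = 8.2493%.

8.25%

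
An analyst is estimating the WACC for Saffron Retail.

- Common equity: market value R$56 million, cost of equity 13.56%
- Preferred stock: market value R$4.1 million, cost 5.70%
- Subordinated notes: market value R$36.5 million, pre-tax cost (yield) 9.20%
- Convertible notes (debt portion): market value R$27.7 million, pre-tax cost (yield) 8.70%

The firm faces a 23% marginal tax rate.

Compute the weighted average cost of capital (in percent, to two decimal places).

Total capital V = 56 + 4.1 + 36.5 + 27.7 = 124.3.
Equity: weight = 56/124.3 = 0.4505; cost = 13.56%.
Preferred: weight = 4.1/124.3 = 0.0330; cost = 5.7%.
Subordinated notes: weight = 36.5/124.3 = 0.2936; after-tax cost = 9.2% × (1 − 23%) = 7.0840%.
Convertible notes (debt portion): weight = 27.7/124.3 = 0.2228; after-tax cost = 8.7% × (1 − 23%) = 6.6990%.
WACC = 0.4505 × 13.5600% + 0.0330 × 5.7000% + 0.2936 × 7.0840% + 0.2228 × 6.6990% = 9.8701%.

9.87%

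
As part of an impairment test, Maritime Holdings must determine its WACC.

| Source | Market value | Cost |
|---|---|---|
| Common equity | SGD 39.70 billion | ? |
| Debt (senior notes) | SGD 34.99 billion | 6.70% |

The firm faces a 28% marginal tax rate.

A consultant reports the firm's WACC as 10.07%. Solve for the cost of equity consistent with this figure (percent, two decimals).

Total capital V = 39.7 + 34.99 = 74.69.
Equity weight = 39.7/74.69 = 0.5315.
Senior notes weight = 34.99/74.69 = 0.4685.
Debt contribution = 0.4685 × 6.7% × (1 − 28%) = 2.2599%.
Required equity contribution = 10.07% − 2.2599% = 7.8101%.
Re = 7.8101% / 0.5315 = 14.6936%.

14.69%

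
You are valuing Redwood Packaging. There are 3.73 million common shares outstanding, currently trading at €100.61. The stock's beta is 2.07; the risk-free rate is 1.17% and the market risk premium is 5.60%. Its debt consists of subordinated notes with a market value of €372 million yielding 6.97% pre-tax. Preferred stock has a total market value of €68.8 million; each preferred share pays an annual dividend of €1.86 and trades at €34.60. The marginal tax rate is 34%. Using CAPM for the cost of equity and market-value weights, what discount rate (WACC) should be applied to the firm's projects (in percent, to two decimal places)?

Cost of equity via CAPM: Re = 1.17% + 2.07 × 5.6% = 12.7620%.
Cost of preferred: Rp = 1.86 / 34.6 = 5.3757%.
Market value of equity E = 100.61 × 3.73m = 375.2753m.
Total capital V = 375.2753 + 68.8 + 372 = 816.0753.
Equity: weight = 375.2753/816.0753 = 0.4599; cost = 12.762%.
Preferred: weight = 68.8/816.0753 = 0.0843; cost = 5.3757%.
Subordinated notes: weight = 372/816.0753 = 0.4558; after-tax cost = 6.97% × (1 − 34%) = 4.6002%.
WACC = 0.4599 × 12.7620% + 0.0843 × 5.3757% + 0.4558 × 4.6002% = 8.4188%.

8.42%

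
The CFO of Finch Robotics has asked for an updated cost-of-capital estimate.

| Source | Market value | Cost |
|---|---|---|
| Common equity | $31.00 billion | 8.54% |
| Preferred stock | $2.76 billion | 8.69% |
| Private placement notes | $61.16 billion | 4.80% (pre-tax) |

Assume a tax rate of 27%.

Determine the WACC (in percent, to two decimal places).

Total capital V = 31 + 2.76 + 61.16 = 94.92.
Equity: weight = 31/94.92 = 0.3266; cost = 8.54%.
Preferred: weight = 2.76/94.92 = 0.0291; cost = 8.69%.
Private placement notes: weight = 61.16/94.92 = 0.6443; after-tax cost = 4.8% × (1 − 27%) = 3.5040%.
WACC = 0.3266 × 8.5400% + 0.0291 × 8.6900% + 0.6443 × 3.5040% = 5.2995%.

5.30%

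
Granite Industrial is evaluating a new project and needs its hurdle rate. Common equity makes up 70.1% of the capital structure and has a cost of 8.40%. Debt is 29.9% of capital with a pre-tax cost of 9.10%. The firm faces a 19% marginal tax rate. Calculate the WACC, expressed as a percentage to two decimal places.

8.09%

After-tax cost of debt = 9.1% × (1 − 19%) = 7.3710%.
WACC = 0.701 × 8.4000% + 0.299 × 7.3710% = 8.0923%.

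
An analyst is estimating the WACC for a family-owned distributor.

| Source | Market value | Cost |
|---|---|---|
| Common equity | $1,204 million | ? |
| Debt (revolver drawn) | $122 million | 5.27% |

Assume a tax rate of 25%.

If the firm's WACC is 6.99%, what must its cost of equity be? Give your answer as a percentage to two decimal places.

Total capital V = 1204 + 122 = 1326.
Equity weight = 1204/1326 = 0.9080.
Revolver drawn weight = 122/1326 = 0.0920.
Debt contribution = 0.0920 × 5.27% × (1 − 25%) = 0.3637%.
Required equity contribution = 6.99% − 0.3637% = 6.6263%.
Re = 6.6263% / 0.9080 = 7.2978%.

7.30%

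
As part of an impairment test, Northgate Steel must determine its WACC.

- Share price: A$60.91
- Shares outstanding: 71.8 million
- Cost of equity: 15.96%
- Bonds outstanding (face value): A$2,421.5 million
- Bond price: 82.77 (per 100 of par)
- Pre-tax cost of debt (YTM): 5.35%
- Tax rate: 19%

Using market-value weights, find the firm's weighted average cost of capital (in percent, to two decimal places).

Market value of equity E = 60.91 × 71.8m = 4373.338m. Market value of debt D = 2421.5m × 82.77/100 = 2004.27555m.
Total capital V = 4373.338 + 2004.27555 = 6377.61355.
Equity: weight = 4373.338/6377.61355 = 0.6857; cost = 15.96%.
Bonds outstanding: weight = 2004.27555/6377.61355 = 0.3143; after-tax cost = 5.35% × (1 − 19%) = 4.3335%.
WACC = 0.6857 × 15.9600% + 0.3143 × 4.3335% = 12.3062%.

12.31%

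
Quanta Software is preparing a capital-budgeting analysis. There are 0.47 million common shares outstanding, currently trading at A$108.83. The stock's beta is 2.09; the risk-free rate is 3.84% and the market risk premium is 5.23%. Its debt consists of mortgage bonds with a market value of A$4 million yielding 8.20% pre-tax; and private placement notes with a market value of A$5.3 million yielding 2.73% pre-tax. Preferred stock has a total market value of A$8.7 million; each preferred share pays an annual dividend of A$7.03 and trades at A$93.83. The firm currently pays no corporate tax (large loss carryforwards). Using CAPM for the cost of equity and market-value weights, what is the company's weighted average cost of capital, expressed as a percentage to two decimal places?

Cost of equity via CAPM: Re = 3.84% + 2.09 × 5.23% = 14.7707%.
Cost of preferred: Rp = 7.03 / 93.83 = 7.4923%.
Market value of equity E = 108.83 × 0.47m = 51.1501m.
Total capital V = 51.1501 + 8.7 + 4 + 5.3 = 69.1501.
Equity: weight = 51.1501/69.1501 = 0.7397; cost = 14.7707%.
Preferred: weight = 8.7/69.1501 = 0.1258; cost = 7.4923%.
Mortgage bonds: weight = 4/69.1501 = 0.0578; after-tax cost = 8.2% × (1 − 0%) = 8.2000%.
Private placement notes: weight = 5.3/69.1501 = 0.0766; after-tax cost = 2.73% × (1 − 0%) = 2.7300%.
WACC = 0.7397 × 14.7707% + 0.1258 × 7.4923% + 0.0578 × 8.2000% + 0.0766 × 2.7300% = 12.5520%.

12.55%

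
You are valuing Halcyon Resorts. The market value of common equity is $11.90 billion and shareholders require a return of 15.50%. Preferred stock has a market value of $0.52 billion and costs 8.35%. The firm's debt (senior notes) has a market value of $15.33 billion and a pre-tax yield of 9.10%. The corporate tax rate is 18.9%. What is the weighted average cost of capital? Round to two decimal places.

10.88%

Total capital V = 11.9 + 0.52 + 15.33 = 27.75.
Equity: weight = 11.9/27.75 = 0.4288; cost = 15.5%.
Preferred: weight = 0.52/27.75 = 0.0187; cost = 8.35%.
Senior notes: weight = 15.33/27.75 = 0.5524; after-tax cost = 9.1% × (1 − 18.9%) = 7.3801%.
WACC = 0.4288 × 15.5000% + 0.0187 × 8.3500% + 0.5524 × 7.3801% = 10.8803%.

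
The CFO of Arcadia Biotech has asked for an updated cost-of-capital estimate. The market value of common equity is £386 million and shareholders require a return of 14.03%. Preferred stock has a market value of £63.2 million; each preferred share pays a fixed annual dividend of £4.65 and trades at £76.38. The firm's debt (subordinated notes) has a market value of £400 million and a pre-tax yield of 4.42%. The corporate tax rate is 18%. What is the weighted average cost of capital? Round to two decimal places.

Cost of preferred: Rp = 4.65 / 76.38 = 6.0880%.
Total capital V = 386 + 63.2 + 400 = 849.2.
Equity: weight = 386/849.2 = 0.4545; cost = 14.03%.
Preferred: weight = 63.2/849.2 = 0.0744; cost = 6.088%.
Subordinated notes: weight = 400/849.2 = 0.4710; after-tax cost = 4.42% × (1 − 18%) = 3.6244%.
WACC = 0.4545 × 14.0300% + 0.0744 × 6.0880% + 0.4710 × 3.6244% = 8.5376%.

8.54%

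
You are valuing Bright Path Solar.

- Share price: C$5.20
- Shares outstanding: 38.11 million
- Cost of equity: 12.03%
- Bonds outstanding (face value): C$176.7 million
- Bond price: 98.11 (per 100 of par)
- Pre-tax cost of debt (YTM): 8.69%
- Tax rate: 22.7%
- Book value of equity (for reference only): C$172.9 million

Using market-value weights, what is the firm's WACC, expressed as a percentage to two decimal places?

Market value of equity E = 5.2 × 38.11m = 198.172m. Market value of debt D = 176.7m × 98.11/100 = 173.36037m.
Total capital V = 198.172 + 173.36037 = 371.53237.
Equity: weight = 198.172/371.53237 = 0.5334; cost = 12.03%.
Bonds outstanding: weight = 173.36037/371.53237 = 0.4666; after-tax cost = 8.69% × (1 − 22.7%) = 6.7174%.
WACC = 0.5334 × 12.0300% + 0.4666 × 6.7174% = 9.5511%.

9.55%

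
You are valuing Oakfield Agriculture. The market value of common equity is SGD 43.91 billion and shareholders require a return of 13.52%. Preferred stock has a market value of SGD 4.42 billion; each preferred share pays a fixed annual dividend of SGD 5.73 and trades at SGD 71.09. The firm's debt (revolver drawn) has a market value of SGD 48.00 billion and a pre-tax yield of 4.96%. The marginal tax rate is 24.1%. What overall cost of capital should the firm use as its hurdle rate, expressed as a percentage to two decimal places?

Cost of preferred: Rp = 5.73 / 71.09 = 8.0602%.
Total capital V = 43.91 + 4.42 + 48 = 96.33.
Equity: weight = 43.91/96.33 = 0.4558; cost = 13.52%.
Preferred: weight = 4.42/96.33 = 0.0459; cost = 8.0602%.
Revolver drawn: weight = 48/96.33 = 0.4983; after-tax cost = 4.96% × (1 − 24.1%) = 3.7646%.
WACC = 0.4558 × 13.5200% + 0.0459 × 8.0602% + 0.4983 × 3.7646% = 8.4085%.

8.41%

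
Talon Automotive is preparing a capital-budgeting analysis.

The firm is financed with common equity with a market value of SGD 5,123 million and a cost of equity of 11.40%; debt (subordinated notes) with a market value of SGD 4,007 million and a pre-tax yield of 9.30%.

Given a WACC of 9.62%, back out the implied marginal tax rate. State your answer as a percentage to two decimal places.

21.03%

Total capital V = 5123 + 4007 = 9130.
Equity weight = 5123/9130 = 0.5611.
Subordinated notes weight = 4007/9130 = 0.4389.
Equity contribution = 0.5611 × 11.4% = 6.3967%.
Debt contribution must be 9.62% − 6.3967% = 3.2233%.
0.4389 × 9.3% × (1 − T) = 3.2233%  ⇒  (1 − T) = 0.7897.
T = 21.0296%.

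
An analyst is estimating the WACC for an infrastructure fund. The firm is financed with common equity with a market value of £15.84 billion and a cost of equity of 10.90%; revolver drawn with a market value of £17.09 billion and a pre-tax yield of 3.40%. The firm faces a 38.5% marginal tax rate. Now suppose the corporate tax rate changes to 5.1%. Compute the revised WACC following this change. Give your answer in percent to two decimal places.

6.92%

After the change:
Total capital V = 15.84 + 17.09 = 32.93.
Equity: weight = 15.84/32.93 = 0.4810; cost = 10.9%.
Revolver drawn: weight = 17.09/32.93 = 0.5190; after-tax cost = 3.4% × (1 − 5.1%) = 3.2266%.
WACC = 0.4810 × 10.9000% + 0.5190 × 3.2266% = 6.9177%.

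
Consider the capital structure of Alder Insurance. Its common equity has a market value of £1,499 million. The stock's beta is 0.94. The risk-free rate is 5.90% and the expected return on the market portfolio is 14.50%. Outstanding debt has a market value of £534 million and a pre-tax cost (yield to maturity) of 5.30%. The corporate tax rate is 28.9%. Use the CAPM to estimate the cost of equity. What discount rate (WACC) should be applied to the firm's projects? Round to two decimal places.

Market risk premium = 14.5% − 5.9% = 8.6%.
Cost of equity via CAPM: Re = 5.9% + 0.94 × 8.6% = 13.9840%.
Total capital V = 1499 + 534 = 2033.
Equity: weight = 1499/2033 = 0.7373; cost = 13.984%.
Debt: weight = 534/2033 = 0.2627; after-tax cost = 5.3% × (1 − 28.9%) = 3.7683%.
WACC = 0.7373 × 13.9840% + 0.2627 × 3.7683% = 11.3007%.

11.30%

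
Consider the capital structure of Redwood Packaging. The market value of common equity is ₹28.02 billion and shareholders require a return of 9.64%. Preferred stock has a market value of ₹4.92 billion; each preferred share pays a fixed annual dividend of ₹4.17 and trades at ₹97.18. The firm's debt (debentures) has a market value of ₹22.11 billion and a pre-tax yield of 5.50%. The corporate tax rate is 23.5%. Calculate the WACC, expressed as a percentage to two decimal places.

6.98%

Cost of preferred: Rp = 4.17 / 97.18 = 4.2910%.
Total capital V = 28.02 + 4.92 + 22.11 = 55.05.
Equity: weight = 28.02/55.05 = 0.5090; cost = 9.64%.
Preferred: weight = 4.92/55.05 = 0.0894; cost = 4.291%.
Debentures: weight = 22.11/55.05 = 0.4016; after-tax cost = 5.5% × (1 − 23.5%) = 4.2075%.
WACC = 0.5090 × 9.6400% + 0.0894 × 4.2910% + 0.4016 × 4.2075% = 6.9801%.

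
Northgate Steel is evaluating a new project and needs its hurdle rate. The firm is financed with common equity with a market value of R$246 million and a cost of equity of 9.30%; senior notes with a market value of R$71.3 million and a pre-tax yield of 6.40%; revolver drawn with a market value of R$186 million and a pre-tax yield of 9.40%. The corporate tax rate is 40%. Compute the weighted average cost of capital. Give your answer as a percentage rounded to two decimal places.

Total capital V = 246 + 71.3 + 186 = 503.3.
Equity: weight = 246/503.3 = 0.4888; cost = 9.3%.
Senior notes: weight = 71.3/503.3 = 0.1417; after-tax cost = 6.4% × (1 − 40%) = 3.8400%.
Revolver drawn: weight = 186/503.3 = 0.3696; after-tax cost = 9.4% × (1 − 40%) = 5.6400%.
WACC = 0.4888 × 9.3000% + 0.1417 × 3.8400% + 0.3696 × 5.6400% = 7.1739%.

7.17%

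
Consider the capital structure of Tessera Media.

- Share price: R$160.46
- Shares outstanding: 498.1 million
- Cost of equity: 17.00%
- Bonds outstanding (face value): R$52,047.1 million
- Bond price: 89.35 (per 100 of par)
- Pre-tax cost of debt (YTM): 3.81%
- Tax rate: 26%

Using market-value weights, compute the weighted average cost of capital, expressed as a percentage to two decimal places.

11.78%

Market value of equity E = 160.46 × 498.1m = 79925.126m. Market value of debt D = 52047.1m × 89.35/100 = 46504.08385m.
Total capital V = 79925.126 + 46504.08385 = 126429.20985.
Equity: weight = 79925.126/126429.20985 = 0.6322; cost = 17%.
Bonds outstanding: weight = 46504.08385/126429.20985 = 0.3678; after-tax cost = 3.81% × (1 − 26%) = 2.8194%.
WACC = 0.6322 × 17.0000% + 0.3678 × 2.8194% = 11.7840%.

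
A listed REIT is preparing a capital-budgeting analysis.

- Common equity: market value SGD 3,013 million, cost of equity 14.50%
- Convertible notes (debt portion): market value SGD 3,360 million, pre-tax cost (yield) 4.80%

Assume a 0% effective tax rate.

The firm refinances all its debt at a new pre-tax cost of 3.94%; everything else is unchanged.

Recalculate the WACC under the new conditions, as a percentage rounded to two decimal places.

8.93%

After the change:
Total capital V = 3013 + 3360 = 6373.
Equity: weight = 3013/6373 = 0.4728; cost = 14.5%.
Convertible notes (debt portion): weight = 3360/6373 = 0.5272; after-tax cost = 3.94% × (1 − 0%) = 3.9400%.
WACC = 0.4728 × 14.5000% + 0.5272 × 3.9400% = 8.9325%.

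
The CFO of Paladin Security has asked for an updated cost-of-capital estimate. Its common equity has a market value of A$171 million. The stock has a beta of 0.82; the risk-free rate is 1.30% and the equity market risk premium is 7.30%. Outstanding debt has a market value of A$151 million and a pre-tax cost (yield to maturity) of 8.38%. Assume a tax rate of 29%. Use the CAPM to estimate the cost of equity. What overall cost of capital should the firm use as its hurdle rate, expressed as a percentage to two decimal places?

Cost of equity via CAPM: Re = 1.3% + 0.82 × 7.3% = 7.2860%.
Total capital V = 171 + 151 = 322.
Equity: weight = 171/322 = 0.5311; cost = 7.286%.
Debt: weight = 151/322 = 0.4689; after-tax cost = 8.38% × (1 − 29%) = 5.9498%.
WACC = 0.5311 × 7.2860% + 0.4689 × 5.9498% = 6.6594%.

6.66%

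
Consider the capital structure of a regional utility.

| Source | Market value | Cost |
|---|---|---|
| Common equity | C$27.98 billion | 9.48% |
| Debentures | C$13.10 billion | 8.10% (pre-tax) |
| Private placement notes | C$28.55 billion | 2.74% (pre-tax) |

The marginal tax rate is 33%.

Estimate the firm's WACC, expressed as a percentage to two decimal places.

Total capital V = 27.98 + 13.1 + 28.55 = 69.63.
Equity: weight = 27.98/69.63 = 0.4018; cost = 9.48%.
Debentures: weight = 13.1/69.63 = 0.1881; after-tax cost = 8.1% × (1 − 33%) = 5.4270%.
Private placement notes: weight = 28.55/69.63 = 0.4100; after-tax cost = 2.74% × (1 − 33%) = 1.8358%.
WACC = 0.4018 × 9.4800% + 0.1881 × 5.4270% + 0.4100 × 1.8358% = 5.5832%.

5.58%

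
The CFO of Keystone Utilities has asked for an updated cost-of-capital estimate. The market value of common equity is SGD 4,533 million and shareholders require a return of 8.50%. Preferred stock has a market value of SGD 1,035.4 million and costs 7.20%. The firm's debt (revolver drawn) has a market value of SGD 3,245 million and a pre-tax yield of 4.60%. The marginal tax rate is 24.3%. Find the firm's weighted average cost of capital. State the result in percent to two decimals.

6.50%

Total capital V = 4533 + 1035.4 + 3245 = 8813.4.
Equity: weight = 4533/8813.4 = 0.5143; cost = 8.5%.
Preferred: weight = 1035.4/8813.4 = 0.1175; cost = 7.2%.
Revolver drawn: weight = 3245/8813.4 = 0.3682; after-tax cost = 4.6% × (1 − 24.3%) = 3.4822%.
WACC = 0.5143 × 8.5000% + 0.1175 × 7.2000% + 0.3682 × 3.4822% = 6.4998%.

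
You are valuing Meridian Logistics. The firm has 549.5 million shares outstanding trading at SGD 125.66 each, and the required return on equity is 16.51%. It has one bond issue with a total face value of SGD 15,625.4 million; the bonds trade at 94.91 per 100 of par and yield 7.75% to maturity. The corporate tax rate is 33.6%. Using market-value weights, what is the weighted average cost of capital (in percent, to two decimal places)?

14.50%

Market value of equity E = 125.66 × 549.5m = 69050.17m. Market value of debt D = 15625.4m × 94.91/100 = 14830.06714m.
Total capital V = 69050.17 + 14830.06714 = 83880.23714.
Equity: weight = 69050.17/83880.23714 = 0.8232; cost = 16.51%.
Bonds outstanding: weight = 14830.06714/83880.23714 = 0.1768; after-tax cost = 7.75% × (1 − 33.6%) = 5.1460%.
WACC = 0.8232 × 16.5100% + 0.1768 × 5.1460% = 14.5008%.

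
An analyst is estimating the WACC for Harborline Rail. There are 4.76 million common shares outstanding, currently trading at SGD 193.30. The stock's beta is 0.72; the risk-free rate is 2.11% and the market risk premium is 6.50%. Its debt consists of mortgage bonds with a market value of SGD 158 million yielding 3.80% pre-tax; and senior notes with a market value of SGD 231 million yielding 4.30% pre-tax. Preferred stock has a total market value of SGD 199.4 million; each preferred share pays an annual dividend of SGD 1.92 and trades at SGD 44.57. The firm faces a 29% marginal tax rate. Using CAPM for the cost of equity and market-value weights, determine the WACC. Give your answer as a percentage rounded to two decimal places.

5.46%

Cost of equity via CAPM: Re = 2.11% + 0.72 × 6.5% = 6.7900%.
Cost of preferred: Rp = 1.92 / 44.57 = 4.3078%.
Market value of equity E = 193.3 × 4.76m = 920.108m.
Total capital V = 920.108 + 199.4 + 158 + 231 = 1508.508.
Equity: weight = 920.108/1508.508 = 0.6099; cost = 6.79%.
Preferred: weight = 199.4/1508.508 = 0.1322; cost = 4.3078%.
Mortgage bonds: weight = 158/1508.508 = 0.1047; after-tax cost = 3.8% × (1 − 29%) = 2.6980%.
Senior notes: weight = 231/1508.508 = 0.1531; after-tax cost = 4.3% × (1 − 29%) = 3.0530%.
WACC = 0.6099 × 6.7900% + 0.1322 × 4.3078% + 0.1047 × 2.6980% + 0.1531 × 3.0530% = 5.4610%.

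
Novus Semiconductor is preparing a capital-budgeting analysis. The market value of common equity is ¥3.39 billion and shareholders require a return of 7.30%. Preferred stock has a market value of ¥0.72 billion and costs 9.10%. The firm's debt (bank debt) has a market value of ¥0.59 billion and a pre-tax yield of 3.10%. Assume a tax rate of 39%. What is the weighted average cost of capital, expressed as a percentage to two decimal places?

6.90%

Total capital V = 3.39 + 0.72 + 0.59 = 4.7.
Equity: weight = 3.39/4.7 = 0.7213; cost = 7.3%.
Preferred: weight = 0.72/4.7 = 0.1532; cost = 9.1%.
Bank debt: weight = 0.59/4.7 = 0.1255; after-tax cost = 3.1% × (1 − 39%) = 1.8910%.
WACC = 0.7213 × 7.3000% + 0.1532 × 9.1000% + 0.1255 × 1.8910% = 6.8967%.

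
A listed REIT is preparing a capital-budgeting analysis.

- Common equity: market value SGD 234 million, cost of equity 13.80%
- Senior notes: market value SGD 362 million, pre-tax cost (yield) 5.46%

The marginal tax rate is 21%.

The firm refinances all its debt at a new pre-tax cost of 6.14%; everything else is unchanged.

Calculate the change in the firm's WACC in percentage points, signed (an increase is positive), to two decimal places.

Current WACC:
Total capital V = 234 + 362 = 596.
Equity: weight = 234/596 = 0.3926; cost = 13.8%.
Senior notes: weight = 362/596 = 0.6074; after-tax cost = 5.46% × (1 − 21%) = 4.3134%.
WACC = 0.3926 × 13.8000% + 0.6074 × 4.3134% = 8.0380%.
After the change:
Total capital V = 234 + 362 = 596.
Equity: weight = 234/596 = 0.3926; cost = 13.8%.
Senior notes: weight = 362/596 = 0.6074; after-tax cost = 6.14% × (1 − 21%) = 4.8506%.
WACC = 0.3926 × 13.8000% + 0.6074 × 4.8506% = 8.3643%.
Change in WACC = 8.3643% − 8.0380% = 0.3263 pp.

+0.33 pp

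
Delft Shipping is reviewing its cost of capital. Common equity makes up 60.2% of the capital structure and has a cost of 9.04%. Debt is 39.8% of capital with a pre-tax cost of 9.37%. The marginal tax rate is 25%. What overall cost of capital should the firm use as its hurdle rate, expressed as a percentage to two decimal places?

8.24%

After-tax cost of debt = 9.37% × (1 − 25%) = 7.0275%.
WACC = 0.602 × 9.0400% + 0.398 × 7.0275% = 8.2390%.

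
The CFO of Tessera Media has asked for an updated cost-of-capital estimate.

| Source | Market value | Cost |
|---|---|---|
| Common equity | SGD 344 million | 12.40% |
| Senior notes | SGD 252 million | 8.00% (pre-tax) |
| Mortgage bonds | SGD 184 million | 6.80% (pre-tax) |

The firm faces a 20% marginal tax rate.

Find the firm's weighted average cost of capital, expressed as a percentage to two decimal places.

8.82%

Total capital V = 344 + 252 + 184 = 780.
Equity: weight = 344/780 = 0.4410; cost = 12.4%.
Senior notes: weight = 252/780 = 0.3231; after-tax cost = 8% × (1 − 20%) = 6.4000%.
Mortgage bonds: weight = 184/780 = 0.2359; after-tax cost = 6.8% × (1 − 20%) = 5.4400%.
WACC = 0.4410 × 12.4000% + 0.3231 × 6.4000% + 0.2359 × 5.4400% = 8.8197%.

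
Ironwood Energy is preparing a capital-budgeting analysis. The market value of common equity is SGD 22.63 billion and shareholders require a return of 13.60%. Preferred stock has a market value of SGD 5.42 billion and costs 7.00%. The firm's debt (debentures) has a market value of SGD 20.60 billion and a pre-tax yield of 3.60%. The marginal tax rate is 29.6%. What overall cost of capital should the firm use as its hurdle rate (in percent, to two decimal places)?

Total capital V = 22.63 + 5.42 + 20.6 = 48.65.
Equity: weight = 22.63/48.65 = 0.4652; cost = 13.6%.
Preferred: weight = 5.42/48.65 = 0.1114; cost = 7%.
Debentures: weight = 20.6/48.65 = 0.4234; after-tax cost = 3.6% × (1 − 29.6%) = 2.5344%.
WACC = 0.4652 × 13.6000% + 0.1114 × 7.0000% + 0.4234 × 2.5344% = 8.1792%.

8.18%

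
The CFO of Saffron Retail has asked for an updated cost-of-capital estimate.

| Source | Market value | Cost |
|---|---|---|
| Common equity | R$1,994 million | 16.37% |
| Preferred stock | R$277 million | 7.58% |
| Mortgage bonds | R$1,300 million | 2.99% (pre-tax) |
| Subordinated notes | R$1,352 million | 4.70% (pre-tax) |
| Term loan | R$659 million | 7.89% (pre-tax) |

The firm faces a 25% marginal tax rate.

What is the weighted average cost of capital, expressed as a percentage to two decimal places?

8.30%

Total capital V = 1994 + 277 + 1300 + 1352 + 659 = 5582.
Equity: weight = 1994/5582 = 0.3572; cost = 16.37%.
Preferred: weight = 277/5582 = 0.0496; cost = 7.58%.
Mortgage bonds: weight = 1300/5582 = 0.2329; after-tax cost = 2.99% × (1 − 25%) = 2.2425%.
Subordinated notes: weight = 1352/5582 = 0.2422; after-tax cost = 4.7% × (1 − 25%) = 3.5250%.
Term loan: weight = 659/5582 = 0.1181; after-tax cost = 7.89% × (1 − 25%) = 5.9175%.
WACC = 0.3572 × 16.3700% + 0.0496 × 7.5800% + 0.2329 × 2.2425% + 0.2422 × 3.5250% + 0.1181 × 5.9175% = 8.2985%.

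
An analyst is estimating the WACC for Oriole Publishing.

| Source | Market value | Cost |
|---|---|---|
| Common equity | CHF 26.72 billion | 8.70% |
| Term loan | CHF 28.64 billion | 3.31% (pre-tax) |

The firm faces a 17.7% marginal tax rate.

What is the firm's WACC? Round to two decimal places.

Total capital V = 26.72 + 28.64 = 55.36.
Equity: weight = 26.72/55.36 = 0.4827; cost = 8.7%.
Term loan: weight = 28.64/55.36 = 0.5173; after-tax cost = 3.31% × (1 − 17.7%) = 2.7241%.
WACC = 0.4827 × 8.7000% + 0.5173 × 2.7241% = 5.6084%.

5.61%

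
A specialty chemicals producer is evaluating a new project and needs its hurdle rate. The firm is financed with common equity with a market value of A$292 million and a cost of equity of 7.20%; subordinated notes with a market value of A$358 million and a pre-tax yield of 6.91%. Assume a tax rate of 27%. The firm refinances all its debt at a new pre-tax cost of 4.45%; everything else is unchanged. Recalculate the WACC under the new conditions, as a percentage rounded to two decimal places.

5.02%

After the change:
Total capital V = 292 + 358 = 650.
Equity: weight = 292/650 = 0.4492; cost = 7.2%.
Subordinated notes: weight = 358/650 = 0.5508; after-tax cost = 4.45% × (1 − 27%) = 3.2485%.
WACC = 0.4492 × 7.2000% + 0.5508 × 3.2485% = 5.0236%.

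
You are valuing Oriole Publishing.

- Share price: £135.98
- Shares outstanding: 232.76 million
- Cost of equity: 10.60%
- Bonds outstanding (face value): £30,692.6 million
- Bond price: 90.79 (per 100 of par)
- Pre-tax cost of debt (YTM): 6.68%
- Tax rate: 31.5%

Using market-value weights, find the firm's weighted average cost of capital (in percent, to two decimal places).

Market value of equity E = 135.98 × 232.76m = 31650.7048m. Market value of debt D = 30692.6m × 90.79/100 = 27865.81154m.
Total capital V = 31650.7048 + 27865.81154 = 59516.51634.
Equity: weight = 31650.7048/59516.51634 = 0.5318; cost = 10.6%.
Bonds outstanding: weight = 27865.81154/59516.51634 = 0.4682; after-tax cost = 6.68% × (1 − 31.5%) = 4.5758%.
WACC = 0.5318 × 10.6000% + 0.4682 × 4.5758% = 7.7795%.

7.78%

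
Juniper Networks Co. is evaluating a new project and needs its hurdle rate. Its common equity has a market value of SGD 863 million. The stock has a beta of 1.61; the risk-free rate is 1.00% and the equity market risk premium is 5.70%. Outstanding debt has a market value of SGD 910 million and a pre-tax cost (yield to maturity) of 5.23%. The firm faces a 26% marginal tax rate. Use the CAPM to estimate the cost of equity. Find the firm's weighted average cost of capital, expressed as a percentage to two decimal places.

Cost of equity via CAPM: Re = 1.0% + 1.61 × 5.7% = 10.1770%.
Total capital V = 863 + 910 = 1773.
Equity: weight = 863/1773 = 0.4867; cost = 10.177%.
Debt: weight = 910/1773 = 0.5133; after-tax cost = 5.23% × (1 − 26%) = 3.8702%.
WACC = 0.4867 × 10.1770% + 0.5133 × 3.8702% = 6.9400%.

6.94%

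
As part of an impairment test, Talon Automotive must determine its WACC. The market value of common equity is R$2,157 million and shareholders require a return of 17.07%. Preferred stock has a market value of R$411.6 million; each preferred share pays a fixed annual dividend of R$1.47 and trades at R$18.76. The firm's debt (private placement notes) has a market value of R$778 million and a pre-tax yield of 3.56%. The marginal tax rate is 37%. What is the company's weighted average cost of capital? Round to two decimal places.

12.49%

Cost of preferred: Rp = 1.47 / 18.76 = 7.8358%.
Total capital V = 2157 + 411.6 + 778 = 3346.6.
Equity: weight = 2157/3346.6 = 0.6445; cost = 17.07%.
Preferred: weight = 411.6/3346.6 = 0.1230; cost = 7.8358%.
Private placement notes: weight = 778/3346.6 = 0.2325; after-tax cost = 3.56% × (1 − 37%) = 2.2428%.
WACC = 0.6445 × 17.0700% + 0.1230 × 7.8358% + 0.2325 × 2.2428% = 12.4873%.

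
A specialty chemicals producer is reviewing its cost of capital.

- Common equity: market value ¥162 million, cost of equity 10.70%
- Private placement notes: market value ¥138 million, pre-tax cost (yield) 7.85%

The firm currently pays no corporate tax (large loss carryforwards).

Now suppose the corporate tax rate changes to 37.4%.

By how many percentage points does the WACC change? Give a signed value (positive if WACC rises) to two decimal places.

-1.35 pp

Current WACC:
Total capital V = 162 + 138 = 300.
Equity: weight = 162/300 = 0.5400; cost = 10.7%.
Private placement notes: weight = 138/300 = 0.4600; after-tax cost = 7.85% × (1 − 0%) = 7.8500%.
WACC = 0.5400 × 10.7000% + 0.4600 × 7.8500% = 9.3890%.
After the change:
Total capital V = 162 + 138 = 300.
Equity: weight = 162/300 = 0.5400; cost = 10.7%.
Private placement notes: weight = 138/300 = 0.4600; after-tax cost = 7.85% × (1 − 37.4%) = 4.9141%.
WACC = 0.5400 × 10.7000% + 0.4600 × 4.9141% = 8.0385%.
Change in WACC = 8.0385% − 9.3890% = -1.3505 pp.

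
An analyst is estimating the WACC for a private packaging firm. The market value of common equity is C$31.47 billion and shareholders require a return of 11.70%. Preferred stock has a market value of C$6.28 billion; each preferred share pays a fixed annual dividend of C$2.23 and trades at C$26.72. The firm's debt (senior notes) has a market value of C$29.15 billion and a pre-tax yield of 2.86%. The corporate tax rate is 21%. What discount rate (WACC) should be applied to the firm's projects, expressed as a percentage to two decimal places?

Cost of preferred: Rp = 2.23 / 26.72 = 8.3458%.
Total capital V = 31.47 + 6.28 + 29.15 = 66.9.
Equity: weight = 31.47/66.9 = 0.4704; cost = 11.7%.
Preferred: weight = 6.28/66.9 = 0.0939; cost = 8.3458%.
Senior notes: weight = 29.15/66.9 = 0.4357; after-tax cost = 2.86% × (1 − 21%) = 2.2594%.
WACC = 0.4704 × 11.7000% + 0.0939 × 8.3458% + 0.4357 × 2.2594% = 7.2716%.

7.27%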